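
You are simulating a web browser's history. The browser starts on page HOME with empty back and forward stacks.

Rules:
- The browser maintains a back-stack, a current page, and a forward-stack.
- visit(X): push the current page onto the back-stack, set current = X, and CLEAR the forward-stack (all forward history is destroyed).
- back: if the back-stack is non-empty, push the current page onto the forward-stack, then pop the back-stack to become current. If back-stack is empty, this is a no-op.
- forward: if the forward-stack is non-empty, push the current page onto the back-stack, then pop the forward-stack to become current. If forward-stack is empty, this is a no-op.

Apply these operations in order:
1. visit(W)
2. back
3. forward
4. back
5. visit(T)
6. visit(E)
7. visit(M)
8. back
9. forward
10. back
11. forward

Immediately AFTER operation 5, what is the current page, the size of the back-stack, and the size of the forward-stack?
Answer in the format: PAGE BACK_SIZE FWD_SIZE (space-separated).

After 1 (visit(W)): cur=W back=1 fwd=0
After 2 (back): cur=HOME back=0 fwd=1
After 3 (forward): cur=W back=1 fwd=0
After 4 (back): cur=HOME back=0 fwd=1
After 5 (visit(T)): cur=T back=1 fwd=0

T 1 0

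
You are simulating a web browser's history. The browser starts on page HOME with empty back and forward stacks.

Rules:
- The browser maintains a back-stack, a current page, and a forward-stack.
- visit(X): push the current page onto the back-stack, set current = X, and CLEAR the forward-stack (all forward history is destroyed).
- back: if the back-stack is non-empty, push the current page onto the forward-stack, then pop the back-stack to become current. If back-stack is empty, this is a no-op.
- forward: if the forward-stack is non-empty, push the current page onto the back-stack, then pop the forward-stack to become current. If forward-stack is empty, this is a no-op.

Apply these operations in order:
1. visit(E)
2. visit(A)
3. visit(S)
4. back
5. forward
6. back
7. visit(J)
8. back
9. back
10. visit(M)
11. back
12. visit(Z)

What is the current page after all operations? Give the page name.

After 1 (visit(E)): cur=E back=1 fwd=0
After 2 (visit(A)): cur=A back=2 fwd=0
After 3 (visit(S)): cur=S back=3 fwd=0
After 4 (back): cur=A back=2 fwd=1
After 5 (forward): cur=S back=3 fwd=0
After 6 (back): cur=A back=2 fwd=1
After 7 (visit(J)): cur=J back=3 fwd=0
After 8 (back): cur=A back=2 fwd=1
After 9 (back): cur=E back=1 fwd=2
After 10 (visit(M)): cur=M back=2 fwd=0
After 11 (back): cur=E back=1 fwd=1
After 12 (visit(Z)): cur=Z back=2 fwd=0

Answer: Z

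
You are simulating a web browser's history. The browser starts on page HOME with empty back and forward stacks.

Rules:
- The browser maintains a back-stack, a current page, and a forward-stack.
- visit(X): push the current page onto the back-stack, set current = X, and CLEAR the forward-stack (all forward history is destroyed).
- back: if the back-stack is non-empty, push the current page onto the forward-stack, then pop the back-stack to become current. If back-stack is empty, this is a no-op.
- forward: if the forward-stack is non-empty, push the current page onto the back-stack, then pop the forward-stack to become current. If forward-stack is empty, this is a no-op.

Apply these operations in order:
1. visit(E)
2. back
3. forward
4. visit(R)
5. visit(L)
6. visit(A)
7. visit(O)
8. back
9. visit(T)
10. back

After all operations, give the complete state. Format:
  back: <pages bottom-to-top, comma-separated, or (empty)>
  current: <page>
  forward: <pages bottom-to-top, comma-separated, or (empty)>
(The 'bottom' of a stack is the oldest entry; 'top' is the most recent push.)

After 1 (visit(E)): cur=E back=1 fwd=0
After 2 (back): cur=HOME back=0 fwd=1
After 3 (forward): cur=E back=1 fwd=0
After 4 (visit(R)): cur=R back=2 fwd=0
After 5 (visit(L)): cur=L back=3 fwd=0
After 6 (visit(A)): cur=A back=4 fwd=0
After 7 (visit(O)): cur=O back=5 fwd=0
After 8 (back): cur=A back=4 fwd=1
After 9 (visit(T)): cur=T back=5 fwd=0
After 10 (back): cur=A back=4 fwd=1

Answer: back: HOME,E,R,L
current: A
forward: T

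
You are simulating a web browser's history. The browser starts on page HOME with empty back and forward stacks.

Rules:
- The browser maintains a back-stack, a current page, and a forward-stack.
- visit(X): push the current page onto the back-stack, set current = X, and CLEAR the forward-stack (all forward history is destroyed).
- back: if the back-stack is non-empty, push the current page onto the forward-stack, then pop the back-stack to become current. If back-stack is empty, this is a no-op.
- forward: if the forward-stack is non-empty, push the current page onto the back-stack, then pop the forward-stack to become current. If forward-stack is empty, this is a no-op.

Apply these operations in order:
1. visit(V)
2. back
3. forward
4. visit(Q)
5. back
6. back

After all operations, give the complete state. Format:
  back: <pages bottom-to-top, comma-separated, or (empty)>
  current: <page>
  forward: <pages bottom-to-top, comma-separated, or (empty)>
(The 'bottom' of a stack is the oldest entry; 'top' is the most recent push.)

After 1 (visit(V)): cur=V back=1 fwd=0
After 2 (back): cur=HOME back=0 fwd=1
After 3 (forward): cur=V back=1 fwd=0
After 4 (visit(Q)): cur=Q back=2 fwd=0
After 5 (back): cur=V back=1 fwd=1
After 6 (back): cur=HOME back=0 fwd=2

Answer: back: (empty)
current: HOME
forward: Q,V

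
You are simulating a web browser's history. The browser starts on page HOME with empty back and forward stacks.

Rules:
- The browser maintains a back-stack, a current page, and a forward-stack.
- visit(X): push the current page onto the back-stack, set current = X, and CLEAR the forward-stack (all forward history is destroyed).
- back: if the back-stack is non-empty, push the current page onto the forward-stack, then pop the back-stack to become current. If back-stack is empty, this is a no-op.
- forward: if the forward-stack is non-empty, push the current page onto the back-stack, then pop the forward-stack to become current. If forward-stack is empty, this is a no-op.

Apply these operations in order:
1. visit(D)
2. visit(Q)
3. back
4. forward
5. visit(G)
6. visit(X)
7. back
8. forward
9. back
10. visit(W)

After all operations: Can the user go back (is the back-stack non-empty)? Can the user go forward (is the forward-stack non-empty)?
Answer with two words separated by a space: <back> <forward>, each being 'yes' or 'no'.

After 1 (visit(D)): cur=D back=1 fwd=0
After 2 (visit(Q)): cur=Q back=2 fwd=0
After 3 (back): cur=D back=1 fwd=1
After 4 (forward): cur=Q back=2 fwd=0
After 5 (visit(G)): cur=G back=3 fwd=0
After 6 (visit(X)): cur=X back=4 fwd=0
After 7 (back): cur=G back=3 fwd=1
After 8 (forward): cur=X back=4 fwd=0
After 9 (back): cur=G back=3 fwd=1
After 10 (visit(W)): cur=W back=4 fwd=0

Answer: yes no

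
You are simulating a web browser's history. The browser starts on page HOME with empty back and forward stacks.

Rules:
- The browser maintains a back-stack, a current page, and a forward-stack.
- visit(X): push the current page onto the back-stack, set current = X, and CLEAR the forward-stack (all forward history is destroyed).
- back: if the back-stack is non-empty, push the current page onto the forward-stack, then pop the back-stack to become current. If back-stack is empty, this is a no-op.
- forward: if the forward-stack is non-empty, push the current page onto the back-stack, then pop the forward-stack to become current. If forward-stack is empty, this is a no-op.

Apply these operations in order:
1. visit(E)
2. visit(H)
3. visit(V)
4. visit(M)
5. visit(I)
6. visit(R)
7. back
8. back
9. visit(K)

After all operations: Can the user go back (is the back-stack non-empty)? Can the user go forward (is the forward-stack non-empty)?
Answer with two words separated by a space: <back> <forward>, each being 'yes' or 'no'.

After 1 (visit(E)): cur=E back=1 fwd=0
After 2 (visit(H)): cur=H back=2 fwd=0
After 3 (visit(V)): cur=V back=3 fwd=0
After 4 (visit(M)): cur=M back=4 fwd=0
After 5 (visit(I)): cur=I back=5 fwd=0
After 6 (visit(R)): cur=R back=6 fwd=0
After 7 (back): cur=I back=5 fwd=1
After 8 (back): cur=M back=4 fwd=2
After 9 (visit(K)): cur=K back=5 fwd=0

Answer: yes no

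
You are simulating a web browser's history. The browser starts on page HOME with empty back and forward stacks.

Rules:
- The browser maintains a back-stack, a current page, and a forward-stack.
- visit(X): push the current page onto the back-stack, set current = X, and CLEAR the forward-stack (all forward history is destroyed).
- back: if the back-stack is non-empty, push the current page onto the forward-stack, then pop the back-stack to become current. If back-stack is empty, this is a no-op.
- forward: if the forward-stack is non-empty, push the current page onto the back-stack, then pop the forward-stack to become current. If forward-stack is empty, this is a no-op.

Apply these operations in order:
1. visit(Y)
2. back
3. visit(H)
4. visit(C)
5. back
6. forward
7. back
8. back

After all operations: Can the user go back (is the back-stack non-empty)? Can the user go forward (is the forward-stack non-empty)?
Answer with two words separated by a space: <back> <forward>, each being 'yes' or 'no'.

After 1 (visit(Y)): cur=Y back=1 fwd=0
After 2 (back): cur=HOME back=0 fwd=1
After 3 (visit(H)): cur=H back=1 fwd=0
After 4 (visit(C)): cur=C back=2 fwd=0
After 5 (back): cur=H back=1 fwd=1
After 6 (forward): cur=C back=2 fwd=0
After 7 (back): cur=H back=1 fwd=1
After 8 (back): cur=HOME back=0 fwd=2

Answer: no yes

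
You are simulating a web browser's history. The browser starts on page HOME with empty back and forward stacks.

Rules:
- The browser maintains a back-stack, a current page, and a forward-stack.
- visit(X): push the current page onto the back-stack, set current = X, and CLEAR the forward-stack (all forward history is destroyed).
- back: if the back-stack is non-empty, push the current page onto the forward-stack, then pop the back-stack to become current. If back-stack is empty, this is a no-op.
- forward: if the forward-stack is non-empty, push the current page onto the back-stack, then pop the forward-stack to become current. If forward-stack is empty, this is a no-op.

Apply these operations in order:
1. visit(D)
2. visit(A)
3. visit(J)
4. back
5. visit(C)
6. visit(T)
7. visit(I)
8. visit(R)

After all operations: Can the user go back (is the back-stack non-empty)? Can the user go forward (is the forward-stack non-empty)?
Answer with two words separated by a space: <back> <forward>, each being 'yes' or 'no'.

Answer: yes no

Derivation:
After 1 (visit(D)): cur=D back=1 fwd=0
After 2 (visit(A)): cur=A back=2 fwd=0
After 3 (visit(J)): cur=J back=3 fwd=0
After 4 (back): cur=A back=2 fwd=1
After 5 (visit(C)): cur=C back=3 fwd=0
After 6 (visit(T)): cur=T back=4 fwd=0
After 7 (visit(I)): cur=I back=5 fwd=0
After 8 (visit(R)): cur=R back=6 fwd=0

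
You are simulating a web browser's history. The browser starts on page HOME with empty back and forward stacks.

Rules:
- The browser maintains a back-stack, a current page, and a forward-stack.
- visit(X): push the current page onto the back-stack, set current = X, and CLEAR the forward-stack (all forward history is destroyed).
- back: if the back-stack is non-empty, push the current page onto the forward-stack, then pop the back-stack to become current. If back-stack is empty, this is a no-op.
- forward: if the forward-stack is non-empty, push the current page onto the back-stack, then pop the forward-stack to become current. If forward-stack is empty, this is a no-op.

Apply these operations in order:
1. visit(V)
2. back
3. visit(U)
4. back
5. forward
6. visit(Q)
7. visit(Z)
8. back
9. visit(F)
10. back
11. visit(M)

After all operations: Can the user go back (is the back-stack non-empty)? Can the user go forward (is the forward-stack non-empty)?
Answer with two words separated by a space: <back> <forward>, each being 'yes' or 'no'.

After 1 (visit(V)): cur=V back=1 fwd=0
After 2 (back): cur=HOME back=0 fwd=1
After 3 (visit(U)): cur=U back=1 fwd=0
After 4 (back): cur=HOME back=0 fwd=1
After 5 (forward): cur=U back=1 fwd=0
After 6 (visit(Q)): cur=Q back=2 fwd=0
After 7 (visit(Z)): cur=Z back=3 fwd=0
After 8 (back): cur=Q back=2 fwd=1
After 9 (visit(F)): cur=F back=3 fwd=0
After 10 (back): cur=Q back=2 fwd=1
After 11 (visit(M)): cur=M back=3 fwd=0

Answer: yes no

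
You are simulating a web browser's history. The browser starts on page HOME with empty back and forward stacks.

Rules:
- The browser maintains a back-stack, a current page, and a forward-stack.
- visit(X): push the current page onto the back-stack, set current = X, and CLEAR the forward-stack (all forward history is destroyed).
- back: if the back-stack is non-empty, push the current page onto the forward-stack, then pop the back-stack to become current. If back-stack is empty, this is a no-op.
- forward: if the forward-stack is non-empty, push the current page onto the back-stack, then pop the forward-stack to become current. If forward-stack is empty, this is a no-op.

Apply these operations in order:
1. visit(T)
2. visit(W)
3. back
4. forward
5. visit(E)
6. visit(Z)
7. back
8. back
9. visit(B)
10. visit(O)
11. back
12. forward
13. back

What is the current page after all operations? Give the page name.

Answer: B

Derivation:
After 1 (visit(T)): cur=T back=1 fwd=0
After 2 (visit(W)): cur=W back=2 fwd=0
After 3 (back): cur=T back=1 fwd=1
After 4 (forward): cur=W back=2 fwd=0
After 5 (visit(E)): cur=E back=3 fwd=0
After 6 (visit(Z)): cur=Z back=4 fwd=0
After 7 (back): cur=E back=3 fwd=1
After 8 (back): cur=W back=2 fwd=2
After 9 (visit(B)): cur=B back=3 fwd=0
After 10 (visit(O)): cur=O back=4 fwd=0
After 11 (back): cur=B back=3 fwd=1
After 12 (forward): cur=O back=4 fwd=0
After 13 (back): cur=B back=3 fwd=1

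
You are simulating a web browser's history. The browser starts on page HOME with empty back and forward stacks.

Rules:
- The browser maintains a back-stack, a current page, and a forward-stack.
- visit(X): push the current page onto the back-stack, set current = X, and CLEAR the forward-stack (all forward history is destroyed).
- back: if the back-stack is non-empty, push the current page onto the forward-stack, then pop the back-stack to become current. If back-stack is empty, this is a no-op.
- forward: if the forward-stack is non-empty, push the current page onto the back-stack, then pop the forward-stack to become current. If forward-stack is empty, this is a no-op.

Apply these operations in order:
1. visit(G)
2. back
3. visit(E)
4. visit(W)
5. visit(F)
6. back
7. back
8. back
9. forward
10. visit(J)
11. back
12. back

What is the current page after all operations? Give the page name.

After 1 (visit(G)): cur=G back=1 fwd=0
After 2 (back): cur=HOME back=0 fwd=1
After 3 (visit(E)): cur=E back=1 fwd=0
After 4 (visit(W)): cur=W back=2 fwd=0
After 5 (visit(F)): cur=F back=3 fwd=0
After 6 (back): cur=W back=2 fwd=1
After 7 (back): cur=E back=1 fwd=2
After 8 (back): cur=HOME back=0 fwd=3
After 9 (forward): cur=E back=1 fwd=2
After 10 (visit(J)): cur=J back=2 fwd=0
After 11 (back): cur=E back=1 fwd=1
After 12 (back): cur=HOME back=0 fwd=2

Answer: HOME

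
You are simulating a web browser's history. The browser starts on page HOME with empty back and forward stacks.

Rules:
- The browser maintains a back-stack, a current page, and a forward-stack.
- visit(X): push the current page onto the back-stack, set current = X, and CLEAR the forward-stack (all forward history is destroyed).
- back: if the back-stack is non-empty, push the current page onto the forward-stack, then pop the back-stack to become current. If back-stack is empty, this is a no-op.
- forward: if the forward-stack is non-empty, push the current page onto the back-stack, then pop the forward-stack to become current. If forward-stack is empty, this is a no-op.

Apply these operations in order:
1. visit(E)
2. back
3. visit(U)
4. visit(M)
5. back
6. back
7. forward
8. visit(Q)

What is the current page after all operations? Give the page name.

Answer: Q

Derivation:
After 1 (visit(E)): cur=E back=1 fwd=0
After 2 (back): cur=HOME back=0 fwd=1
After 3 (visit(U)): cur=U back=1 fwd=0
After 4 (visit(M)): cur=M back=2 fwd=0
After 5 (back): cur=U back=1 fwd=1
After 6 (back): cur=HOME back=0 fwd=2
After 7 (forward): cur=U back=1 fwd=1
After 8 (visit(Q)): cur=Q back=2 fwd=0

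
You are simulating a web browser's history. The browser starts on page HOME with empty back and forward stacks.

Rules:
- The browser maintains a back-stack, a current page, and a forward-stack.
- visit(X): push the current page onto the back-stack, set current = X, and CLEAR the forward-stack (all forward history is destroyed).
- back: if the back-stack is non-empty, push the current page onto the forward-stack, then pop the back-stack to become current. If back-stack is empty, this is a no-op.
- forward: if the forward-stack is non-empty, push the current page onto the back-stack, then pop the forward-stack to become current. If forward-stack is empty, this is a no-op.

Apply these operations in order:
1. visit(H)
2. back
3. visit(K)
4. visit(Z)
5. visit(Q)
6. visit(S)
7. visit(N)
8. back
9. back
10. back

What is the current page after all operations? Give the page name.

Answer: Z

Derivation:
After 1 (visit(H)): cur=H back=1 fwd=0
After 2 (back): cur=HOME back=0 fwd=1
After 3 (visit(K)): cur=K back=1 fwd=0
After 4 (visit(Z)): cur=Z back=2 fwd=0
After 5 (visit(Q)): cur=Q back=3 fwd=0
After 6 (visit(S)): cur=S back=4 fwd=0
After 7 (visit(N)): cur=N back=5 fwd=0
After 8 (back): cur=S back=4 fwd=1
After 9 (back): cur=Q back=3 fwd=2
After 10 (back): cur=Z back=2 fwd=3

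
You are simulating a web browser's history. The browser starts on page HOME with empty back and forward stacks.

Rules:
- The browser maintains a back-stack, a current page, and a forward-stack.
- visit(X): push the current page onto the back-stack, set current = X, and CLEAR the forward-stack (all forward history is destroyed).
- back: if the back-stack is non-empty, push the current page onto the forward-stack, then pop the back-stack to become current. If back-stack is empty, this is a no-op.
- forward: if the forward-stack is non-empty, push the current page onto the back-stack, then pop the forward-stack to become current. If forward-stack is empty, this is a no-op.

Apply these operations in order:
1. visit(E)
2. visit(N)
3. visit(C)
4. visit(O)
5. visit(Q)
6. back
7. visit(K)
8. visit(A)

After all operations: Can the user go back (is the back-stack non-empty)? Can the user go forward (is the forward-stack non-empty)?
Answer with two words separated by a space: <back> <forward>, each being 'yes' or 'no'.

Answer: yes no

Derivation:
After 1 (visit(E)): cur=E back=1 fwd=0
After 2 (visit(N)): cur=N back=2 fwd=0
After 3 (visit(C)): cur=C back=3 fwd=0
After 4 (visit(O)): cur=O back=4 fwd=0
After 5 (visit(Q)): cur=Q back=5 fwd=0
After 6 (back): cur=O back=4 fwd=1
After 7 (visit(K)): cur=K back=5 fwd=0
After 8 (visit(A)): cur=A back=6 fwd=0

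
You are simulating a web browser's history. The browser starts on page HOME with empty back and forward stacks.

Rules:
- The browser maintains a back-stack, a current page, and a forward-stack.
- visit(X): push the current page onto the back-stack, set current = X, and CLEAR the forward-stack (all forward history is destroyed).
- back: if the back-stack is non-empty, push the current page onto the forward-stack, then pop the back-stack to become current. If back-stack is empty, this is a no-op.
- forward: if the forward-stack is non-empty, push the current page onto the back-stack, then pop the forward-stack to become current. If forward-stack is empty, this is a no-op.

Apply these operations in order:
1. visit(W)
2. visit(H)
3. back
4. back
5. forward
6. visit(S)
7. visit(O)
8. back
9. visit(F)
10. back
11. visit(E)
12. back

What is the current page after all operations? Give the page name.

Answer: S

Derivation:
After 1 (visit(W)): cur=W back=1 fwd=0
After 2 (visit(H)): cur=H back=2 fwd=0
After 3 (back): cur=W back=1 fwd=1
After 4 (back): cur=HOME back=0 fwd=2
After 5 (forward): cur=W back=1 fwd=1
After 6 (visit(S)): cur=S back=2 fwd=0
After 7 (visit(O)): cur=O back=3 fwd=0
After 8 (back): cur=S back=2 fwd=1
After 9 (visit(F)): cur=F back=3 fwd=0
After 10 (back): cur=S back=2 fwd=1
After 11 (visit(E)): cur=E back=3 fwd=0
After 12 (back): cur=S back=2 fwd=1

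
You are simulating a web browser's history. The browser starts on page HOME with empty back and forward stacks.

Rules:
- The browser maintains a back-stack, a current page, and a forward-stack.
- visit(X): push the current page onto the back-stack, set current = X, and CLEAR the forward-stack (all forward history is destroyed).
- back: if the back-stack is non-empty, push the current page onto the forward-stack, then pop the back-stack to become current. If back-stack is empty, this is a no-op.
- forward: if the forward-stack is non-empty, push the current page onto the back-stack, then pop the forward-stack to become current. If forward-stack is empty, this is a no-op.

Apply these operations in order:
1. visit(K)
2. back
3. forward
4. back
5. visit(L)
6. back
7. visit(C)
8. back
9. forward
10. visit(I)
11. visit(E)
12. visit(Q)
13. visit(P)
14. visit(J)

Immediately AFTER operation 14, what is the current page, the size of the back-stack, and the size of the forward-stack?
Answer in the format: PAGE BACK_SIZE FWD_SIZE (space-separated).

After 1 (visit(K)): cur=K back=1 fwd=0
After 2 (back): cur=HOME back=0 fwd=1
After 3 (forward): cur=K back=1 fwd=0
After 4 (back): cur=HOME back=0 fwd=1
After 5 (visit(L)): cur=L back=1 fwd=0
After 6 (back): cur=HOME back=0 fwd=1
After 7 (visit(C)): cur=C back=1 fwd=0
After 8 (back): cur=HOME back=0 fwd=1
After 9 (forward): cur=C back=1 fwd=0
After 10 (visit(I)): cur=I back=2 fwd=0
After 11 (visit(E)): cur=E back=3 fwd=0
After 12 (visit(Q)): cur=Q back=4 fwd=0
After 13 (visit(P)): cur=P back=5 fwd=0
After 14 (visit(J)): cur=J back=6 fwd=0

J 6 0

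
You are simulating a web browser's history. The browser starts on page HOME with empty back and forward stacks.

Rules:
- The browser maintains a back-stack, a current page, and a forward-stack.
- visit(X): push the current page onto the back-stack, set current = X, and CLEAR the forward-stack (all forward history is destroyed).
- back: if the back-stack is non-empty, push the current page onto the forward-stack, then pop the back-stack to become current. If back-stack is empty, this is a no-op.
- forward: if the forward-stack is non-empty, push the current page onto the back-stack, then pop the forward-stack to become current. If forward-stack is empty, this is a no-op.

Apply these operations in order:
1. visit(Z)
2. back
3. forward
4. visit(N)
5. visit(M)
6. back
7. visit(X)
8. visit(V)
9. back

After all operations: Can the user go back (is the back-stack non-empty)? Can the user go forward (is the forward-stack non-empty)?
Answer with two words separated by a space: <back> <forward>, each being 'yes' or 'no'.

Answer: yes yes

Derivation:
After 1 (visit(Z)): cur=Z back=1 fwd=0
After 2 (back): cur=HOME back=0 fwd=1
After 3 (forward): cur=Z back=1 fwd=0
After 4 (visit(N)): cur=N back=2 fwd=0
After 5 (visit(M)): cur=M back=3 fwd=0
After 6 (back): cur=N back=2 fwd=1
After 7 (visit(X)): cur=X back=3 fwd=0
After 8 (visit(V)): cur=V back=4 fwd=0
After 9 (back): cur=X back=3 fwd=1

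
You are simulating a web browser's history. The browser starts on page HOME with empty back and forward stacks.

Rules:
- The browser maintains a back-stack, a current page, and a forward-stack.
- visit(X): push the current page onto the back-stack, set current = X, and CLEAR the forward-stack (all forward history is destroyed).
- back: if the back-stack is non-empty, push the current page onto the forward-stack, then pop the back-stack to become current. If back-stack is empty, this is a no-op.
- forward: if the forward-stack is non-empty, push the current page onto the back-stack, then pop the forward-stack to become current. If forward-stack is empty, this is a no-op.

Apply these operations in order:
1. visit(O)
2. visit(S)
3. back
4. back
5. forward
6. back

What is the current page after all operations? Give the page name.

After 1 (visit(O)): cur=O back=1 fwd=0
After 2 (visit(S)): cur=S back=2 fwd=0
After 3 (back): cur=O back=1 fwd=1
After 4 (back): cur=HOME back=0 fwd=2
After 5 (forward): cur=O back=1 fwd=1
After 6 (back): cur=HOME back=0 fwd=2

Answer: HOME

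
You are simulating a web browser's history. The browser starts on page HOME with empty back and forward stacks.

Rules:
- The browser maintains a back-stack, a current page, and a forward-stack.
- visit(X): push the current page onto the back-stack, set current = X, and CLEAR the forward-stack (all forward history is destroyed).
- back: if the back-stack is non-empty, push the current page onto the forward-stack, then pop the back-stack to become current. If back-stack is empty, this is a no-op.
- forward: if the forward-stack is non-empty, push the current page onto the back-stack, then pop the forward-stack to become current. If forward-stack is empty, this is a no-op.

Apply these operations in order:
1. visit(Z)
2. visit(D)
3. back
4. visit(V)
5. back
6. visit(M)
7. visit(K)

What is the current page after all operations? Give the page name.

Answer: K

Derivation:
After 1 (visit(Z)): cur=Z back=1 fwd=0
After 2 (visit(D)): cur=D back=2 fwd=0
After 3 (back): cur=Z back=1 fwd=1
After 4 (visit(V)): cur=V back=2 fwd=0
After 5 (back): cur=Z back=1 fwd=1
After 6 (visit(M)): cur=M back=2 fwd=0
After 7 (visit(K)): cur=K back=3 fwd=0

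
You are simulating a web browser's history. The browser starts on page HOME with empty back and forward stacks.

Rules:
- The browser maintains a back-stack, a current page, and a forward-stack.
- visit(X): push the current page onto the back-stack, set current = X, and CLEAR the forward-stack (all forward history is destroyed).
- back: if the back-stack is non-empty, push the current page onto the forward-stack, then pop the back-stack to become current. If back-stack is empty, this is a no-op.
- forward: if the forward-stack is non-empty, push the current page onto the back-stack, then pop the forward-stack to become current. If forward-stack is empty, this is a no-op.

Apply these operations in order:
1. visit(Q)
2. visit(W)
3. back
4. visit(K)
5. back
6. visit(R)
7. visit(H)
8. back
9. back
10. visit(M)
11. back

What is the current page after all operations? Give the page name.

Answer: Q

Derivation:
After 1 (visit(Q)): cur=Q back=1 fwd=0
After 2 (visit(W)): cur=W back=2 fwd=0
After 3 (back): cur=Q back=1 fwd=1
After 4 (visit(K)): cur=K back=2 fwd=0
After 5 (back): cur=Q back=1 fwd=1
After 6 (visit(R)): cur=R back=2 fwd=0
After 7 (visit(H)): cur=H back=3 fwd=0
After 8 (back): cur=R back=2 fwd=1
After 9 (back): cur=Q back=1 fwd=2
After 10 (visit(M)): cur=M back=2 fwd=0
After 11 (back): cur=Q back=1 fwd=1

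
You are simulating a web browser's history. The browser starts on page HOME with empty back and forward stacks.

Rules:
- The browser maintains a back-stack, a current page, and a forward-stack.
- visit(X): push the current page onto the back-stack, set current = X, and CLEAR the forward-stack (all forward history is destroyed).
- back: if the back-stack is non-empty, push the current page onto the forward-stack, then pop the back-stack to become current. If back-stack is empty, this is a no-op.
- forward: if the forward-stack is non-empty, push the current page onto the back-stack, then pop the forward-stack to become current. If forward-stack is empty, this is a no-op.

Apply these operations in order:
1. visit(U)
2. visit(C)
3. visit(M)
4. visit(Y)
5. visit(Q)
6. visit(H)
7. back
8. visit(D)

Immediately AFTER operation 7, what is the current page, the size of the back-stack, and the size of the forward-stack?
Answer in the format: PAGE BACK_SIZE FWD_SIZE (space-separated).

After 1 (visit(U)): cur=U back=1 fwd=0
After 2 (visit(C)): cur=C back=2 fwd=0
After 3 (visit(M)): cur=M back=3 fwd=0
After 4 (visit(Y)): cur=Y back=4 fwd=0
After 5 (visit(Q)): cur=Q back=5 fwd=0
After 6 (visit(H)): cur=H back=6 fwd=0
After 7 (back): cur=Q back=5 fwd=1

Q 5 1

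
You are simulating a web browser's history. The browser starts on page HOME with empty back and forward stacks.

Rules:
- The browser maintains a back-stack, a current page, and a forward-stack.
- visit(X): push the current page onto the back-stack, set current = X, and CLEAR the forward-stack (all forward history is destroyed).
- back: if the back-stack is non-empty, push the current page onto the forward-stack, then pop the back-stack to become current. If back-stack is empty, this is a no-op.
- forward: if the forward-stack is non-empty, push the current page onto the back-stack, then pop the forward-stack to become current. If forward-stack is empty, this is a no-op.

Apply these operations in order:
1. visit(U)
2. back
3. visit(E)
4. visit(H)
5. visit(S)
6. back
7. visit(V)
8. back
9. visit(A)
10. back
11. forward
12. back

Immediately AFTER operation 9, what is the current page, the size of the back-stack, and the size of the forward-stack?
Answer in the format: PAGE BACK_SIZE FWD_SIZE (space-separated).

After 1 (visit(U)): cur=U back=1 fwd=0
After 2 (back): cur=HOME back=0 fwd=1
After 3 (visit(E)): cur=E back=1 fwd=0
After 4 (visit(H)): cur=H back=2 fwd=0
After 5 (visit(S)): cur=S back=3 fwd=0
After 6 (back): cur=H back=2 fwd=1
After 7 (visit(V)): cur=V back=3 fwd=0
After 8 (back): cur=H back=2 fwd=1
After 9 (visit(A)): cur=A back=3 fwd=0

A 3 0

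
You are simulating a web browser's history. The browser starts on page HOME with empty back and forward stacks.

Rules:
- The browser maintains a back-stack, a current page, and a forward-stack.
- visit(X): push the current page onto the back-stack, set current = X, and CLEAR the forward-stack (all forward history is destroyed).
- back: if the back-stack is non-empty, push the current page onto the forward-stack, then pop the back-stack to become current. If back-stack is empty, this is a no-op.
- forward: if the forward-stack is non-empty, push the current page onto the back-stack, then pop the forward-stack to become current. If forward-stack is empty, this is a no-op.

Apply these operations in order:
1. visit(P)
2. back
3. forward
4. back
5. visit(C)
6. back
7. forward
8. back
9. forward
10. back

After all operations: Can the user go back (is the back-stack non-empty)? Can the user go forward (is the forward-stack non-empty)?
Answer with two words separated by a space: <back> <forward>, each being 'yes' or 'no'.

After 1 (visit(P)): cur=P back=1 fwd=0
After 2 (back): cur=HOME back=0 fwd=1
After 3 (forward): cur=P back=1 fwd=0
After 4 (back): cur=HOME back=0 fwd=1
After 5 (visit(C)): cur=C back=1 fwd=0
After 6 (back): cur=HOME back=0 fwd=1
After 7 (forward): cur=C back=1 fwd=0
After 8 (back): cur=HOME back=0 fwd=1
After 9 (forward): cur=C back=1 fwd=0
After 10 (back): cur=HOME back=0 fwd=1

Answer: no yes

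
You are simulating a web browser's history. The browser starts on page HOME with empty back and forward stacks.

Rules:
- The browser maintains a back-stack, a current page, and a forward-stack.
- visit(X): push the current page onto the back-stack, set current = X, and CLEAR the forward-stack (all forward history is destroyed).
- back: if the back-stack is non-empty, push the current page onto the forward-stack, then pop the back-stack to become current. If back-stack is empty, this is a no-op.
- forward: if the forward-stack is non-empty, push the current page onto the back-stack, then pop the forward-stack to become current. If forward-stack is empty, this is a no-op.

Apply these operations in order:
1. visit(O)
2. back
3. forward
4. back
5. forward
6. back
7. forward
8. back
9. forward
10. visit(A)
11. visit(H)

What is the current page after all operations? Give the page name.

After 1 (visit(O)): cur=O back=1 fwd=0
After 2 (back): cur=HOME back=0 fwd=1
After 3 (forward): cur=O back=1 fwd=0
After 4 (back): cur=HOME back=0 fwd=1
After 5 (forward): cur=O back=1 fwd=0
After 6 (back): cur=HOME back=0 fwd=1
After 7 (forward): cur=O back=1 fwd=0
After 8 (back): cur=HOME back=0 fwd=1
After 9 (forward): cur=O back=1 fwd=0
After 10 (visit(A)): cur=A back=2 fwd=0
After 11 (visit(H)): cur=H back=3 fwd=0

Answer: H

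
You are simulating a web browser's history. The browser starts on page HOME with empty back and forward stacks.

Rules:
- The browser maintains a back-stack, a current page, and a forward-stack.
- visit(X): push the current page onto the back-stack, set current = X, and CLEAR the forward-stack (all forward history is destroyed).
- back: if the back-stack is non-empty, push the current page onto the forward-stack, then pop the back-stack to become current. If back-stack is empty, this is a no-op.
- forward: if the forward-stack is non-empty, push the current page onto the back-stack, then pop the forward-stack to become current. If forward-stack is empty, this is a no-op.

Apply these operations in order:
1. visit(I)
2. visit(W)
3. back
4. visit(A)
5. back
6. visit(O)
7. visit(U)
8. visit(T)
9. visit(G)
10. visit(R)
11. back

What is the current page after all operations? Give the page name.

Answer: G

Derivation:
After 1 (visit(I)): cur=I back=1 fwd=0
After 2 (visit(W)): cur=W back=2 fwd=0
After 3 (back): cur=I back=1 fwd=1
After 4 (visit(A)): cur=A back=2 fwd=0
After 5 (back): cur=I back=1 fwd=1
After 6 (visit(O)): cur=O back=2 fwd=0
After 7 (visit(U)): cur=U back=3 fwd=0
After 8 (visit(T)): cur=T back=4 fwd=0
After 9 (visit(G)): cur=G back=5 fwd=0
After 10 (visit(R)): cur=R back=6 fwd=0
After 11 (back): cur=G back=5 fwd=1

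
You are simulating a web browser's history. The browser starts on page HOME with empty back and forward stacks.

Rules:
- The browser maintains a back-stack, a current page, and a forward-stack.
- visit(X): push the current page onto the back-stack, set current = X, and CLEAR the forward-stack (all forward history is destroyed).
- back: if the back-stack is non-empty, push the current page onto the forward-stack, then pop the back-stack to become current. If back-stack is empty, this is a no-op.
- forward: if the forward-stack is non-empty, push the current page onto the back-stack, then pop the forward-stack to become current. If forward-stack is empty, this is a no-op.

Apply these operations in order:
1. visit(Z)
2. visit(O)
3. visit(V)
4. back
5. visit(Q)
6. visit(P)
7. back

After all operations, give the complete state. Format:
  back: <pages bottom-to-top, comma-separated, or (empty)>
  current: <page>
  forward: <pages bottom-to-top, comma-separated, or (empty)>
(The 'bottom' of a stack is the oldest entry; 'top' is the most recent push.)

After 1 (visit(Z)): cur=Z back=1 fwd=0
After 2 (visit(O)): cur=O back=2 fwd=0
After 3 (visit(V)): cur=V back=3 fwd=0
After 4 (back): cur=O back=2 fwd=1
After 5 (visit(Q)): cur=Q back=3 fwd=0
After 6 (visit(P)): cur=P back=4 fwd=0
After 7 (back): cur=Q back=3 fwd=1

Answer: back: HOME,Z,O
current: Q
forward: P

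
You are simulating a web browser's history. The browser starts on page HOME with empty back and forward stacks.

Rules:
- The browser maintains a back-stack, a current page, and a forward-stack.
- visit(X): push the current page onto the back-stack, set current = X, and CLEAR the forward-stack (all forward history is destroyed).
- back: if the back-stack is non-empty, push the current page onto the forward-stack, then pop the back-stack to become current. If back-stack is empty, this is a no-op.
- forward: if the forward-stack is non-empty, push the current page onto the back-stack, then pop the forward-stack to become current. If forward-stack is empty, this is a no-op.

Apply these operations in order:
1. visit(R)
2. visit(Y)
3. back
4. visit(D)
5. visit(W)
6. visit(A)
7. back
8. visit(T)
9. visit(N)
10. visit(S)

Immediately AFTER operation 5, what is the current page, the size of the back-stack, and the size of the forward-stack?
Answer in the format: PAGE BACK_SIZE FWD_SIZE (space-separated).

After 1 (visit(R)): cur=R back=1 fwd=0
After 2 (visit(Y)): cur=Y back=2 fwd=0
After 3 (back): cur=R back=1 fwd=1
After 4 (visit(D)): cur=D back=2 fwd=0
After 5 (visit(W)): cur=W back=3 fwd=0

W 3 0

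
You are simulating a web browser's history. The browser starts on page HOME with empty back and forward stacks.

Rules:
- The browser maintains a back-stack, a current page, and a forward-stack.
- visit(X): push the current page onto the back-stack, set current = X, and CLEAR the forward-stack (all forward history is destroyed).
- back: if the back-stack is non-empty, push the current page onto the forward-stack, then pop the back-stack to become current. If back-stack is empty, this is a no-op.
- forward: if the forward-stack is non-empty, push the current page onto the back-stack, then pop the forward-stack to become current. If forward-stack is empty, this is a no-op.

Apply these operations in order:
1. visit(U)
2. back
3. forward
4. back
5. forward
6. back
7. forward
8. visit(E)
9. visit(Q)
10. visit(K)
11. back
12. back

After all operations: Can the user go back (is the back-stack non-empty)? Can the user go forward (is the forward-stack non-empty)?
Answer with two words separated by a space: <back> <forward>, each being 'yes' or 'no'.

After 1 (visit(U)): cur=U back=1 fwd=0
After 2 (back): cur=HOME back=0 fwd=1
After 3 (forward): cur=U back=1 fwd=0
After 4 (back): cur=HOME back=0 fwd=1
After 5 (forward): cur=U back=1 fwd=0
After 6 (back): cur=HOME back=0 fwd=1
After 7 (forward): cur=U back=1 fwd=0
After 8 (visit(E)): cur=E back=2 fwd=0
After 9 (visit(Q)): cur=Q back=3 fwd=0
After 10 (visit(K)): cur=K back=4 fwd=0
After 11 (back): cur=Q back=3 fwd=1
After 12 (back): cur=E back=2 fwd=2

Answer: yes yes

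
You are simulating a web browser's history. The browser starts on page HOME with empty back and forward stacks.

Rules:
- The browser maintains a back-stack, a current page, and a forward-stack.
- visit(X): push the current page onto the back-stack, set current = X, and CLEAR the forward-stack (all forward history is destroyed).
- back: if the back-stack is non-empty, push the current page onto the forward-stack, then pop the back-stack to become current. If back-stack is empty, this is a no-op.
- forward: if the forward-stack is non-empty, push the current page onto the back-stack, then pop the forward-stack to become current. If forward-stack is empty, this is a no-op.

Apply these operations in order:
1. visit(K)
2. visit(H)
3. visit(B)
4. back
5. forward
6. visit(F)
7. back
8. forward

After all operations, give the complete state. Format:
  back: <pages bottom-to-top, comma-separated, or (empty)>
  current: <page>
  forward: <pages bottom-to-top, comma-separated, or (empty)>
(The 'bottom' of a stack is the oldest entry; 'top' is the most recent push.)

After 1 (visit(K)): cur=K back=1 fwd=0
After 2 (visit(H)): cur=H back=2 fwd=0
After 3 (visit(B)): cur=B back=3 fwd=0
After 4 (back): cur=H back=2 fwd=1
After 5 (forward): cur=B back=3 fwd=0
After 6 (visit(F)): cur=F back=4 fwd=0
After 7 (back): cur=B back=3 fwd=1
After 8 (forward): cur=F back=4 fwd=0

Answer: back: HOME,K,H,B
current: F
forward: (empty)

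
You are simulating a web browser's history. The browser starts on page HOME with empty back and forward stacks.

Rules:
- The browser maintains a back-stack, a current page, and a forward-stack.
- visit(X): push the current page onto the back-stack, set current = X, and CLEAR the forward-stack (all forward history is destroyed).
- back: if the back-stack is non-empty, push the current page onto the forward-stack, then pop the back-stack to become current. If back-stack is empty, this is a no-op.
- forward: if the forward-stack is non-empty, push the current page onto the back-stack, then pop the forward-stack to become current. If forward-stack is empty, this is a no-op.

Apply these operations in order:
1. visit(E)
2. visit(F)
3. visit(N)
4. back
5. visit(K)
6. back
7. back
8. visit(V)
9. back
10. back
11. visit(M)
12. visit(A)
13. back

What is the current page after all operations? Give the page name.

Answer: M

Derivation:
After 1 (visit(E)): cur=E back=1 fwd=0
After 2 (visit(F)): cur=F back=2 fwd=0
After 3 (visit(N)): cur=N back=3 fwd=0
After 4 (back): cur=F back=2 fwd=1
After 5 (visit(K)): cur=K back=3 fwd=0
After 6 (back): cur=F back=2 fwd=1
After 7 (back): cur=E back=1 fwd=2
After 8 (visit(V)): cur=V back=2 fwd=0
After 9 (back): cur=E back=1 fwd=1
After 10 (back): cur=HOME back=0 fwd=2
After 11 (visit(M)): cur=M back=1 fwd=0
After 12 (visit(A)): cur=A back=2 fwd=0
After 13 (back): cur=M back=1 fwd=1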